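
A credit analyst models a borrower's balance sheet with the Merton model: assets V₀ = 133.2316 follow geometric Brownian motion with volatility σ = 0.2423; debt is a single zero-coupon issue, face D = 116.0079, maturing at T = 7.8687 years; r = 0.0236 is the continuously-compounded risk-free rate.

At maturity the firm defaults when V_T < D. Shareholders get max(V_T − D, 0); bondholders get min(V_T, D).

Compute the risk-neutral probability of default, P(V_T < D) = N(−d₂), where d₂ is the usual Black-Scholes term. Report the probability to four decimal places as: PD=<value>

d₁ = [ln(V₀/D) + (r + σ²/2)T] / (σ√T)
   = [ln(133.2316/116.0079) + (0.0236 + 0.5·0.2423²)·7.8687] / (0.2423·√7.8687)
   = [0.138431 + 0.416684] / 0.679681 = 0.816729
d₂ = d₁ − σ√T = 0.816729 − 0.679681 = 0.137048
risk-neutral PD = N(−d₂) = N(-0.137048) = 0.445496

PD=0.4455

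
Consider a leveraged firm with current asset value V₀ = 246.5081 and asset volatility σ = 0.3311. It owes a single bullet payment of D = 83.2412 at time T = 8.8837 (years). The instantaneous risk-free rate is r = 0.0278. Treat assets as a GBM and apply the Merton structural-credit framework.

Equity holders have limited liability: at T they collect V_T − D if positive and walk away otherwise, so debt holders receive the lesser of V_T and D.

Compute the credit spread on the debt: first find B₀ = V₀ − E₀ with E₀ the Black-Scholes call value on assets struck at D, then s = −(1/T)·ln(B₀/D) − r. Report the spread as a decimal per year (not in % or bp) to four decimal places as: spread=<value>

spread=0.0084

d₁ = [ln(V₀/D) + (r + σ²/2)T] / (σ√T)
   = [ln(246.5081/83.2412) + (0.0278 + 0.5·0.3311²)·8.8837] / (0.3311·√8.8837)
   = [1.085652 + 0.733914] / 0.986861 = 1.843792
d₂ = d₁ − σ√T = 1.843792 − 0.986861 = 0.856931
N(d₁) = 0.967393,  N(d₂) = 0.804258,  e^(−rT) = 0.781167
E₀ = V₀·N(d₁) − D·e^(−rT)·N(d₂)
   = 246.5081·0.967393 − 83.2412·0.781167·0.804258 = 186.173178
B₀ = V₀ − E₀ = 246.5081 − 186.173178 = 60.334922
spread = −(1/T)·ln(B₀/D) − r = −(1/8.8837)·ln(60.334922/83.2412) − 0.0278 = 0.00842717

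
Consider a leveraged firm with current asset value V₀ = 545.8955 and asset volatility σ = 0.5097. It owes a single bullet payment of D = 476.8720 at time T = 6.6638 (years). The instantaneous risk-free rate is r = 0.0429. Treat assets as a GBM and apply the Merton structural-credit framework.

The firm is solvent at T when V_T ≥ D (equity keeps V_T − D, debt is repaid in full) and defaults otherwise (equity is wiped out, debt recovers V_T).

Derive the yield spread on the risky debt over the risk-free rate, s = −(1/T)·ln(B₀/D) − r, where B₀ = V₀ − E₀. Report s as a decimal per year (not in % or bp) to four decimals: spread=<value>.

d₁ = [ln(V₀/D) + (r + σ²/2)T] / (σ√T)
   = [ln(545.8955/476.8720) + (0.0429 + 0.5·0.5097²)·6.6638] / (0.5097·√6.6638)
   = [0.135179 + 1.151485] / 1.315757 = 0.977889
d₂ = d₁ − σ√T = 0.977889 − 1.315757 = -0.337868
N(d₁) = 0.835935,  N(d₂) = 0.367732,  e^(−rT) = 0.751355
E₀ = V₀·N(d₁) − D·e^(−rT)·N(d₂)
   = 545.8955·0.835935 − 476.8720·0.751355·0.367732 = 324.575136
B₀ = V₀ − E₀ = 545.8955 − 324.575136 = 221.320364
spread = −(1/T)·ln(B₀/D) − r = −(1/6.6638)·ln(221.320364/476.8720) − 0.0429 = 0.07229506

spread=0.0723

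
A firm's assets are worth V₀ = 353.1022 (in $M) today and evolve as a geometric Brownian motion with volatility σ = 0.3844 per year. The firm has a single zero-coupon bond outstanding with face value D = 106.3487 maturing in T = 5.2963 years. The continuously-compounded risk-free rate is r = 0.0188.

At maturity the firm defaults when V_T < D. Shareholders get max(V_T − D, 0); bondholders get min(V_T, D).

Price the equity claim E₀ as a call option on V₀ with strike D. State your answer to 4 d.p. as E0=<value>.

d₁ = [ln(V₀/D) + (r + σ²/2)T] / (σ√T)
   = [ln(353.1022/106.3487) + (0.0188 + 0.5·0.3844²)·5.2963] / (0.3844·√5.2963)
   = [1.200034 + 0.490870] / 0.884646 = 1.911390
d₂ = d₁ − σ√T = 1.911390 − 0.884646 = 1.026744
N(d₁) = 0.972023,  N(d₂) = 0.847729,  e^(−rT) = 0.905226
E₀ = V₀·N(d₁) − D·e^(−rT)·N(d₂)
   = 353.1022·0.972023 − 106.3487·0.905226·0.847729 = 261.612779

E0=261.6128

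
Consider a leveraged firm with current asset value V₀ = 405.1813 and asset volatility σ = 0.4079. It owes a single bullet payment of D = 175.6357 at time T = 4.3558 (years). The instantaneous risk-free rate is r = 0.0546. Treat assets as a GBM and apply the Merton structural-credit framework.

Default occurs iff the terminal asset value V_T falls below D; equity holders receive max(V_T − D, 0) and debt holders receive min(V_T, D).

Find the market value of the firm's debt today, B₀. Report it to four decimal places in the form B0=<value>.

d₁ = [ln(V₀/D) + (r + σ²/2)T] / (σ√T)
   = [ln(405.1813/175.6357) + (0.0546 + 0.5·0.4079²)·4.3558] / (0.4079·√4.3558)
   = [0.835923 + 0.600191] / 0.851310 = 1.686946
d₂ = d₁ − σ√T = 1.686946 − 0.851310 = 0.835636
N(d₁) = 0.954193,  N(d₂) = 0.798320,  e^(−rT) = 0.788339
E₀ = V₀·N(d₁) − D·e^(−rT)·N(d₂)
   = 405.1813·0.954193 − 175.6357·0.788339·0.798320 = 276.085381
B₀ = V₀ − E₀ = 405.1813 − 276.085381 = 129.095919

B0=129.0959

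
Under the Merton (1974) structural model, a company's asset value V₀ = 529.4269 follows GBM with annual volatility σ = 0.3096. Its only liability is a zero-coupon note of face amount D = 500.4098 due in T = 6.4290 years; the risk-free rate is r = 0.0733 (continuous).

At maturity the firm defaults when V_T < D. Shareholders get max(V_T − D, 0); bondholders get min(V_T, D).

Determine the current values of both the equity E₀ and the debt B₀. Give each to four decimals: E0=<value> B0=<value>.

E0=262.8616 B0=266.5653

d₁ = [ln(V₀/D) + (r + σ²/2)T] / (σ√T)
   = [ln(529.4269/500.4098) + (0.0733 + 0.5·0.3096²)·6.4290] / (0.3096·√6.4290)
   = [0.056368 + 0.779362] / 0.785005 = 1.064617
d₂ = d₁ − σ√T = 1.064617 − 0.785005 = 0.279612
N(d₁) = 0.856475,  N(d₂) = 0.610112,  e^(−rT) = 0.624224
E₀ = V₀·N(d₁) − D·e^(−rT)·N(d₂)
   = 529.4269·0.856475 − 500.4098·0.624224·0.610112 = 262.861616
B₀ = V₀ − E₀ = 529.4269 − 262.861616 = 266.565284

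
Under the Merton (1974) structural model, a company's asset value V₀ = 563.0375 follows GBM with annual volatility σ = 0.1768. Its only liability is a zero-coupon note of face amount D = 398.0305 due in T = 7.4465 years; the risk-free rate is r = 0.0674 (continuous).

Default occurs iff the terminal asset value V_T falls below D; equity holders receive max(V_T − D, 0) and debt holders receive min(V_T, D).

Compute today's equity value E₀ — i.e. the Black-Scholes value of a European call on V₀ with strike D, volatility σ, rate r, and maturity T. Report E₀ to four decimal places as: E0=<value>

d₁ = [ln(V₀/D) + (r + σ²/2)T] / (σ√T)
   = [ln(563.0375/398.0305) + (0.0674 + 0.5·0.1768²)·7.4465] / (0.1768·√7.4465)
   = [0.346818 + 0.618276] / 0.482457 = 2.000374
d₂ = d₁ − σ√T = 2.000374 − 0.482457 = 1.517917
N(d₁) = 0.977270,  N(d₂) = 0.935482,  e^(−rT) = 0.605383
E₀ = V₀·N(d₁) − D·e^(−rT)·N(d₂)
   = 563.0375·0.977270 − 398.0305·0.605383·0.935482 = 324.825045

E0=324.8250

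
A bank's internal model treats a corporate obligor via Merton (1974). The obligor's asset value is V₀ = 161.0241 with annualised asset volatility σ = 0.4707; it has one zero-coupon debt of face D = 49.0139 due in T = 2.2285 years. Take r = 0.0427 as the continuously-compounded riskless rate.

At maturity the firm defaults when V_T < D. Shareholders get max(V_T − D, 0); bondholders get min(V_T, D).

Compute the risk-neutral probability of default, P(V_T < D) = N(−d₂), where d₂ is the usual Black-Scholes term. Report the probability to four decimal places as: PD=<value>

d₁ = [ln(V₀/D) + (r + σ²/2)T] / (σ√T)
   = [ln(161.0241/49.0139) + (0.0427 + 0.5·0.4707²)·2.2285] / (0.4707·√2.2285)
   = [1.189450 + 0.342028] / 0.702669 = 2.179518
d₂ = d₁ − σ√T = 2.179518 − 0.702669 = 1.476849
risk-neutral PD = N(−d₂) = N(-1.476849) = 0.069858

PD=0.0699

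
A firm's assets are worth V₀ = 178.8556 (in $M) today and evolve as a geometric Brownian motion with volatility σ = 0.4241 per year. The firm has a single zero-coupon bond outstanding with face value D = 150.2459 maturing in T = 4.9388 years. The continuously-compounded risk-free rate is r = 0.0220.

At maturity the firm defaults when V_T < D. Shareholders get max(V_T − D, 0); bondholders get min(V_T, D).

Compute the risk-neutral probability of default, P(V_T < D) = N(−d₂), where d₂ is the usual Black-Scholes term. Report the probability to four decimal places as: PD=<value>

d₁ = [ln(V₀/D) + (r + σ²/2)T] / (σ√T)
   = [ln(178.8556/150.2459) + (0.0220 + 0.5·0.4241²)·4.9388] / (0.4241·√4.9388)
   = [0.174305 + 0.552802] / 0.942495 = 0.771471
d₂ = d₁ − σ√T = 0.771471 − 0.942495 = -0.171024
risk-neutral PD = N(−d₂) = N(0.171024) = 0.567898

PD=0.5679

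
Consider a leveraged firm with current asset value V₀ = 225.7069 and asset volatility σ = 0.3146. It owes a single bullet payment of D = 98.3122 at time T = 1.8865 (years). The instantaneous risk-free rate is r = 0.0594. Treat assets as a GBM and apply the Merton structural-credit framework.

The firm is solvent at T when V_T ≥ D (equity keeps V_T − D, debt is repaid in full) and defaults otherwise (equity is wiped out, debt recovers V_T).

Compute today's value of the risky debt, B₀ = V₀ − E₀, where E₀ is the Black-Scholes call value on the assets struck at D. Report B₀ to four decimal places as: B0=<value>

B0=87.5838

d₁ = [ln(V₀/D) + (r + σ²/2)T] / (σ√T)
   = [ln(225.7069/98.3122) + (0.0594 + 0.5·0.3146²)·1.8865] / (0.3146·√1.8865)
   = [0.831089 + 0.205415] / 0.432103 = 2.398743
d₂ = d₁ − σ√T = 2.398743 − 0.432103 = 1.966640
N(d₁) = 0.991774,  N(d₂) = 0.975388,  e^(−rT) = 0.893992
E₀ = V₀·N(d₁) − D·e^(−rT)·N(d₂)
   = 225.7069·0.991774 − 98.3122·0.893992·0.975388 = 138.123134
B₀ = V₀ − E₀ = 225.7069 − 138.123134 = 87.583766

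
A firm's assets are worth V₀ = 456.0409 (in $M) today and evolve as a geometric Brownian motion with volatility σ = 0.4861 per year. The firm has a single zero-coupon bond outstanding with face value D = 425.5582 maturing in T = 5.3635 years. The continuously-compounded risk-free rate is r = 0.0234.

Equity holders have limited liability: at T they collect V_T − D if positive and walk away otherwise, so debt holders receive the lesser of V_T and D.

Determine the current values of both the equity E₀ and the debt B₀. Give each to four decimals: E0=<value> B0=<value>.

d₁ = [ln(V₀/D) + (r + σ²/2)T] / (σ√T)
   = [ln(456.0409/425.5582) + (0.0234 + 0.5·0.4861²)·5.3635] / (0.4861·√5.3635)
   = [0.069181 + 0.759185] / 1.125770 = 0.735822
d₂ = d₁ − σ√T = 0.735822 − 1.125770 = -0.389949
N(d₁) = 0.769080,  N(d₂) = 0.348287,  e^(−rT) = 0.882051
E₀ = V₀·N(d₁) − D·e^(−rT)·N(d₂)
   = 456.0409·0.769080 − 425.5582·0.882051·0.348287 = 219.997653
B₀ = V₀ − E₀ = 456.0409 − 219.997653 = 236.043247

E0=219.9977 B0=236.0432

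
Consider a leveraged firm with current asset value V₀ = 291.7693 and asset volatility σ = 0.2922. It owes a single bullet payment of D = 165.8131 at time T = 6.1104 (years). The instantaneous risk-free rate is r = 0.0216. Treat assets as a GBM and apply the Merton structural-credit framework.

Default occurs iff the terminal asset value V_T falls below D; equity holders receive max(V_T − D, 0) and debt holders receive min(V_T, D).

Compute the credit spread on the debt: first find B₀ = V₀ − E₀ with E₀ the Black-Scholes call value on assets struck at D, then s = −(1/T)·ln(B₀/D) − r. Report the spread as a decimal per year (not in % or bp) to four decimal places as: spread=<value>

spread=0.0150

d₁ = [ln(V₀/D) + (r + σ²/2)T] / (σ√T)
   = [ln(291.7693/165.8131) + (0.0216 + 0.5·0.2922²)·6.1104] / (0.2922·√6.1104)
   = [0.565102 + 0.392840] / 0.722296 = 1.326247
d₂ = d₁ − σ√T = 1.326247 − 0.722296 = 0.603951
N(d₁) = 0.907621,  N(d₂) = 0.727062,  e^(−rT) = 0.876354
E₀ = V₀·N(d₁) − D·e^(−rT)·N(d₂)
   = 291.7693·0.907621 − 165.8131·0.876354·0.727062 = 159.165819
B₀ = V₀ − E₀ = 291.7693 − 159.165819 = 132.603481
spread = −(1/T)·ln(B₀/D) − r = −(1/6.1104)·ln(132.603481/165.8131) − 0.0216 = 0.01497664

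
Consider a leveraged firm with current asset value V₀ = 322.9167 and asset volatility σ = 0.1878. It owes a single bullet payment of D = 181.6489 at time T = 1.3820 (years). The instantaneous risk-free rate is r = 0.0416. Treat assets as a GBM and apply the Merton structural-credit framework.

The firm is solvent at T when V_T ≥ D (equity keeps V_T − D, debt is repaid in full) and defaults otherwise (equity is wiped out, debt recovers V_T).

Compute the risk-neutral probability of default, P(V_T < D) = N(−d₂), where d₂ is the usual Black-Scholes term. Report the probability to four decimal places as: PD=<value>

PD=0.0029

d₁ = [ln(V₀/D) + (r + σ²/2)T] / (σ√T)
   = [ln(322.9167/181.6489) + (0.0416 + 0.5·0.1878²)·1.3820] / (0.1878·√1.3820)
   = [0.575319 + 0.081862] / 0.220775 = 2.976701
d₂ = d₁ − σ√T = 2.976701 − 0.220775 = 2.755926
risk-neutral PD = N(−d₂) = N(-2.755926) = 0.002926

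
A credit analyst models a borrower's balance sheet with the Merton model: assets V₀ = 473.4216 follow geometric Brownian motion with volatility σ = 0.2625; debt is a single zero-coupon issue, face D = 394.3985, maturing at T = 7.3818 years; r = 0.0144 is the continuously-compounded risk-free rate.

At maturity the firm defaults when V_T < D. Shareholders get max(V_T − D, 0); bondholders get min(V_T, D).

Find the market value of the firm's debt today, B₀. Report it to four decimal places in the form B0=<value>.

B0=289.8017

d₁ = [ln(V₀/D) + (r + σ²/2)T] / (σ√T)
   = [ln(473.4216/394.3985) + (0.0144 + 0.5·0.2625²)·7.3818] / (0.2625·√7.3818)
   = [0.182625 + 0.360624] / 0.713199 = 0.761707
d₂ = d₁ − σ√T = 0.761707 − 0.713199 = 0.048509
N(d₁) = 0.776883,  N(d₂) = 0.519345,  e^(−rT) = 0.899157
E₀ = V₀·N(d₁) − D·e^(−rT)·N(d₂)
   = 473.4216·0.776883 − 394.3985·0.899157·0.519345 = 183.619887
B₀ = V₀ − E₀ = 473.4216 − 183.619887 = 289.801713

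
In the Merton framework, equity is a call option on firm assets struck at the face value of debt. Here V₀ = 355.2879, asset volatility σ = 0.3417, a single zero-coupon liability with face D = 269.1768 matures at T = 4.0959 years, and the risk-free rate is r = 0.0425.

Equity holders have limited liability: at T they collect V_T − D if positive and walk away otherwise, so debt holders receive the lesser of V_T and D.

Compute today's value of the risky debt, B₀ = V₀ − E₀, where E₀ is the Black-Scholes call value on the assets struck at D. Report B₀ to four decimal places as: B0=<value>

d₁ = [ln(V₀/D) + (r + σ²/2)T] / (σ√T)
   = [ln(355.2879/269.1768) + (0.0425 + 0.5·0.3417²)·4.0959] / (0.3417·√4.0959)
   = [0.277560 + 0.413192] / 0.691544 = 0.998855
d₂ = d₁ − σ√T = 0.998855 − 0.691544 = 0.307312
N(d₁) = 0.841068,  N(d₂) = 0.620697,  e^(−rT) = 0.840233
E₀ = V₀·N(d₁) − D·e^(−rT)·N(d₂)
   = 355.2879·0.841068 − 269.1768·0.840233·0.620697 = 158.437324
B₀ = V₀ − E₀ = 355.2879 − 158.437324 = 196.850576

B0=196.8506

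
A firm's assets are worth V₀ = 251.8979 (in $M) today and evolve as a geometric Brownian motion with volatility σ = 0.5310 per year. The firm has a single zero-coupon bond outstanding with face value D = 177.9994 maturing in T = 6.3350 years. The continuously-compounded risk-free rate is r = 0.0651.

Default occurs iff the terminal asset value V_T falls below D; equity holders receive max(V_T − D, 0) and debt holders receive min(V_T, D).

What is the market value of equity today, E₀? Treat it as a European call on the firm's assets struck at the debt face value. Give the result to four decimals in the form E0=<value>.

E0=170.4293

d₁ = [ln(V₀/D) + (r + σ²/2)T] / (σ√T)
   = [ln(251.8979/177.9994) + (0.0651 + 0.5·0.5310²)·6.3350] / (0.5310·√6.3350)
   = [0.347244 + 1.305520] / 1.336497 = 1.236639
d₂ = d₁ − σ√T = 1.236639 − 1.336497 = -0.099858
N(d₁) = 0.891889,  N(d₂) = 0.460229,  e^(−rT) = 0.662054
E₀ = V₀·N(d₁) − D·e^(−rT)·N(d₂)
   = 251.8979·0.891889 − 177.9994·0.662054·0.460229 = 170.429341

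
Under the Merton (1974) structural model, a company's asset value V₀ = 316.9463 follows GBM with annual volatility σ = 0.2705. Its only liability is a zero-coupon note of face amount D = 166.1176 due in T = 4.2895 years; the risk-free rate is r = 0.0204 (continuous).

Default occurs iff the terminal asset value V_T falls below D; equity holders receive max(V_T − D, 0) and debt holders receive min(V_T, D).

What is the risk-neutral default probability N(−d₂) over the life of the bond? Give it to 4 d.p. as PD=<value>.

d₁ = [ln(V₀/D) + (r + σ²/2)T] / (σ√T)
   = [ln(316.9463/166.1176) + (0.0204 + 0.5·0.2705²)·4.2895] / (0.2705·√4.2895)
   = [0.646036 + 0.244438] / 0.560235 = 1.589464
d₂ = d₁ − σ√T = 1.589464 − 0.560235 = 1.029228
risk-neutral PD = N(−d₂) = N(-1.029228) = 0.151686

PD=0.1517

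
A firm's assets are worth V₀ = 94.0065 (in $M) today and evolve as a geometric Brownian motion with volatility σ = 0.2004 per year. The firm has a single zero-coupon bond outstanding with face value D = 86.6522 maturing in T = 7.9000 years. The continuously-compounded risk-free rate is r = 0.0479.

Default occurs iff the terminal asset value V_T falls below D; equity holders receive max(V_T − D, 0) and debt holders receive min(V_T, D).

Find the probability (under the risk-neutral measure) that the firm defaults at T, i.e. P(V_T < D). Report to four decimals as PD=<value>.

d₁ = [ln(V₀/D) + (r + σ²/2)T] / (σ√T)
   = [ln(94.0065/86.6522) + (0.0479 + 0.5·0.2004²)·7.9000] / (0.2004·√7.9000)
   = [0.081462 + 0.537043] / 0.563263 = 1.098073
d₂ = d₁ − σ√T = 1.098073 − 0.563263 = 0.534810
risk-neutral PD = N(−d₂) = N(-0.534810) = 0.296391

PD=0.2964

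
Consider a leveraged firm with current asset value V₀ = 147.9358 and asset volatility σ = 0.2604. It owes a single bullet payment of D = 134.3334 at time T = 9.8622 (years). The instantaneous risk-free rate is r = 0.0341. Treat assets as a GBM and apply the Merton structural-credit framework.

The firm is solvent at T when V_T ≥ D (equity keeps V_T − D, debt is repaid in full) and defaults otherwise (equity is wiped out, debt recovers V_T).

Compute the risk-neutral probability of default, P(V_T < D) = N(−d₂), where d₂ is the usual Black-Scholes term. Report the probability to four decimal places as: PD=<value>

d₁ = [ln(V₀/D) + (r + σ²/2)T] / (σ√T)
   = [ln(147.9358/134.3334) + (0.0341 + 0.5·0.2604²)·9.8622] / (0.2604·√9.8622)
   = [0.096454 + 0.670670] / 0.817764 = 0.938075
d₂ = d₁ − σ√T = 0.938075 − 0.817764 = 0.120311
risk-neutral PD = N(−d₂) = N(-0.120311) = 0.452118

PD=0.4521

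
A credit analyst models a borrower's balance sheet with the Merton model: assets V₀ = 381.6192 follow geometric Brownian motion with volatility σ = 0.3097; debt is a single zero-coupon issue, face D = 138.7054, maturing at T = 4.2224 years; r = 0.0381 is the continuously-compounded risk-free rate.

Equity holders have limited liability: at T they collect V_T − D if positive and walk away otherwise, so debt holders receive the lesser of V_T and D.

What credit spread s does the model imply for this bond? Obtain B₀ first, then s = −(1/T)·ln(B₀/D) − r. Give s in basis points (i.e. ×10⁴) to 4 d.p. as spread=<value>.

d₁ = [ln(V₀/D) + (r + σ²/2)T] / (σ√T)
   = [ln(381.6192/138.7054) + (0.0381 + 0.5·0.3097²)·4.2224] / (0.3097·√4.2224)
   = [1.012071 + 0.363367] / 0.636386 = 2.161326
d₂ = d₁ − σ√T = 2.161326 − 0.636386 = 1.524939
N(d₁) = 0.984665,  N(d₂) = 0.936363,  e^(−rT) = 0.851400
E₀ = V₀·N(d₁) − D·e^(−rT)·N(d₂)
   = 381.6192·0.984665 − 138.7054·0.851400·0.936363 = 265.188427
B₀ = V₀ − E₀ = 381.6192 − 265.188427 = 116.430773
spread = −(1/T)·ln(B₀/D) − r = −(1/4.2224)·ln(116.430773/138.7054) − 0.0381 = 0.00335874
in basis points: 0.00335874 × 10⁴ = 33.5874 bp

spread=33.5874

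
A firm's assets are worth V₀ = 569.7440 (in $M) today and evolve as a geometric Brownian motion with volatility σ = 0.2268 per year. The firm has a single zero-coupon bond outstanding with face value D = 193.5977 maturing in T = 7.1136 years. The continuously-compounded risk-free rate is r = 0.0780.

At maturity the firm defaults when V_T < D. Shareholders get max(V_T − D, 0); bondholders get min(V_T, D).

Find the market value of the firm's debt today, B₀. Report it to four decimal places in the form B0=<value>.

B0=111.0001

d₁ = [ln(V₀/D) + (r + σ²/2)T] / (σ√T)
   = [ln(569.7440/193.5977) + (0.0780 + 0.5·0.2268²)·7.1136] / (0.2268·√7.1136)
   = [1.079405 + 0.737816] / 0.604906 = 3.004139
d₂ = d₁ − σ√T = 3.004139 − 0.604906 = 2.399233
N(d₁) = 0.998668,  N(d₂) = 0.991785,  e^(−rT) = 0.574152
E₀ = V₀·N(d₁) − D·e^(−rT)·N(d₂)
   = 569.7440·0.998668 − 193.5977·0.574152·0.991785 = 458.743853
B₀ = V₀ − E₀ = 569.7440 − 458.743853 = 111.000147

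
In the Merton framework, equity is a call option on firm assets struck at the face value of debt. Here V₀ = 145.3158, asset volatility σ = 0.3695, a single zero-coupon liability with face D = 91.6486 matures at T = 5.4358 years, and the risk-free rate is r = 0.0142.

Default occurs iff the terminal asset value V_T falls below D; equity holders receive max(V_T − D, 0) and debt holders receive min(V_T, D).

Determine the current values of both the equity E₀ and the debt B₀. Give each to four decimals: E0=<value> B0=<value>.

d₁ = [ln(V₀/D) + (r + σ²/2)T] / (σ√T)
   = [ln(145.3158/91.6486) + (0.0142 + 0.5·0.3695²)·5.4358] / (0.3695·√5.4358)
   = [0.460948 + 0.448264] / 0.861482 = 1.055404
d₂ = d₁ − σ√T = 1.055404 − 0.861482 = 0.193922
N(d₁) = 0.854380,  N(d₂) = 0.576882,  e^(−rT) = 0.925715
E₀ = V₀·N(d₁) − D·e^(−rT)·N(d₂)
   = 145.3158·0.854380 − 91.6486·0.925715·0.576882 = 75.211936
B₀ = V₀ − E₀ = 145.3158 − 75.211936 = 70.103864

E0=75.2119 B0=70.1039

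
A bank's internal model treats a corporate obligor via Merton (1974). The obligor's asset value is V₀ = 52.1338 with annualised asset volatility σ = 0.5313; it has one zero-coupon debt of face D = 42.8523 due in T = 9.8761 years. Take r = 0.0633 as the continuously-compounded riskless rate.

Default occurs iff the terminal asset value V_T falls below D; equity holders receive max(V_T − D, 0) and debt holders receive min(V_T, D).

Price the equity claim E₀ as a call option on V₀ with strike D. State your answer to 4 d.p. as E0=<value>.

E0=38.9324

d₁ = [ln(V₀/D) + (r + σ²/2)T] / (σ√T)
   = [ln(52.1338/42.8523) + (0.0633 + 0.5·0.5313²)·9.8761] / (0.5313·√9.8761)
   = [0.196054 + 2.019068] / 1.669677 = 1.326677
d₂ = d₁ − σ√T = 1.326677 − 1.669677 = -0.343000
N(d₁) = 0.907692,  N(d₂) = 0.365799,  e^(−rT) = 0.535177
E₀ = V₀·N(d₁) − D·e^(−rT)·N(d₂)
   = 52.1338·0.907692 − 42.8523·0.535177·0.365799 = 38.932362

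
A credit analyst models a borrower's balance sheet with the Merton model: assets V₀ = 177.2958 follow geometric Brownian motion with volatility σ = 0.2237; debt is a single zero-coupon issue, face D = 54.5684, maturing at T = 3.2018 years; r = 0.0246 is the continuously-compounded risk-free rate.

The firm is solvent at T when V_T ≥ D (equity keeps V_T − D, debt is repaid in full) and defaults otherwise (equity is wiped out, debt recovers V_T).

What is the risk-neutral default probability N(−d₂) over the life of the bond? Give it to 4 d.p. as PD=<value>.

d₁ = [ln(V₀/D) + (r + σ²/2)T] / (σ√T)
   = [ln(177.2958/54.5684) + (0.0246 + 0.5·0.2237²)·3.2018] / (0.2237·√3.2018)
   = [1.178365 + 0.158876] / 0.400279 = 3.340769
d₂ = d₁ − σ√T = 3.340769 − 0.400279 = 2.940490
risk-neutral PD = N(−d₂) = N(-2.940490) = 0.001638

PD=0.0016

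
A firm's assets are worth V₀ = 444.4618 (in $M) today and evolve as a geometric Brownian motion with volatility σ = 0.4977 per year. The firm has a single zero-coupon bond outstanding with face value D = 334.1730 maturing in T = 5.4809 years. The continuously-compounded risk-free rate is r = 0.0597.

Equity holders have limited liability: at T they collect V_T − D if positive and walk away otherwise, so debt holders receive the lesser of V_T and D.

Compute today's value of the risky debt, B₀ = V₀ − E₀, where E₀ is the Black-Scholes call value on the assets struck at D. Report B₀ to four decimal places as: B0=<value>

B0=174.4924

d₁ = [ln(V₀/D) + (r + σ²/2)T] / (σ√T)
   = [ln(444.4618/334.1730) + (0.0597 + 0.5·0.4977²)·5.4809] / (0.4977·√5.4809)
   = [0.285205 + 1.006034] / 1.165181 = 1.108187
d₂ = d₁ − σ√T = 1.108187 − 1.165181 = -0.056995
N(d₁) = 0.866109,  N(d₂) = 0.477275,  e^(−rT) = 0.720933
E₀ = V₀·N(d₁) − D·e^(−rT)·N(d₂)
   = 444.4618·0.866109 − 334.1730·0.720933·0.477275 = 269.969352
B₀ = V₀ − E₀ = 444.4618 − 269.969352 = 174.492448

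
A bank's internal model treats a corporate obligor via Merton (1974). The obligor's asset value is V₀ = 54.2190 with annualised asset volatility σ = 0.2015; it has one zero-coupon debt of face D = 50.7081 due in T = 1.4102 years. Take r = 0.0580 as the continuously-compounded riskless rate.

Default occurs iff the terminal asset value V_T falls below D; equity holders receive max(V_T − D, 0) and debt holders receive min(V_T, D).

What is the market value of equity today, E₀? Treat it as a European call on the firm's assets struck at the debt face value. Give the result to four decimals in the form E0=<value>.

d₁ = [ln(V₀/D) + (r + σ²/2)T] / (σ√T)
   = [ln(54.2190/50.7081) + (0.0580 + 0.5·0.2015²)·1.4102] / (0.2015·√1.4102)
   = [0.066946 + 0.110420] / 0.239285 = 0.741233
d₂ = d₁ − σ√T = 0.741233 − 0.239285 = 0.501948
N(d₁) = 0.770724,  N(d₂) = 0.692148,  e^(−rT) = 0.921464
E₀ = V₀·N(d₁) − D·e^(−rT)·N(d₂)
   = 54.2190·0.770724 − 50.7081·0.921464·0.692148 = 9.446790

E0=9.4468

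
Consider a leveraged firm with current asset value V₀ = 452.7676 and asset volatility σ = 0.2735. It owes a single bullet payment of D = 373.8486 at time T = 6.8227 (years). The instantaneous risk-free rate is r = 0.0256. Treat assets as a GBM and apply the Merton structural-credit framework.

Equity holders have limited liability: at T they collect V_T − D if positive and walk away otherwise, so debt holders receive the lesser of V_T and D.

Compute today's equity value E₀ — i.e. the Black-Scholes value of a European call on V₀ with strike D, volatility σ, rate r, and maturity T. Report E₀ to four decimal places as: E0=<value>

d₁ = [ln(V₀/D) + (r + σ²/2)T] / (σ√T)
   = [ln(452.7676/373.8486) + (0.0256 + 0.5·0.2735²)·6.8227] / (0.2735·√6.8227)
   = [0.191528 + 0.429838] / 0.714390 = 0.869785
d₂ = d₁ − σ√T = 0.869785 − 0.714390 = 0.155395
N(d₁) = 0.807791,  N(d₂) = 0.561745,  e^(−rT) = 0.839742
E₀ = V₀·N(d₁) − D·e^(−rT)·N(d₂)
   = 452.7676·0.807791 − 373.8486·0.839742·0.561745 = 189.389531

E0=189.3895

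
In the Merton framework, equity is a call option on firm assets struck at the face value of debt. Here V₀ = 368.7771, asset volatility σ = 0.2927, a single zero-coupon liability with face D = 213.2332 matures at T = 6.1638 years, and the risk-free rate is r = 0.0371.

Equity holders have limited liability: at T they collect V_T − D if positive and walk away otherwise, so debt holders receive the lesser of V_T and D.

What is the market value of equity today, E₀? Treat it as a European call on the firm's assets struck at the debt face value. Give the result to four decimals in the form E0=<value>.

d₁ = [ln(V₀/D) + (r + σ²/2)T] / (σ√T)
   = [ln(368.7771/213.2332) + (0.0371 + 0.5·0.2927²)·6.1638] / (0.2927·√6.1638)
   = [0.547806 + 0.492713] / 0.726686 = 1.431869
d₂ = d₁ − σ√T = 1.431869 − 0.726686 = 0.705182
N(d₁) = 0.923909,  N(d₂) = 0.759652,  e^(−rT) = 0.795585
E₀ = V₀·N(d₁) − D·e^(−rT)·N(d₂)
   = 368.7771·0.923909 − 213.2332·0.795585·0.759652 = 211.845311

E0=211.8453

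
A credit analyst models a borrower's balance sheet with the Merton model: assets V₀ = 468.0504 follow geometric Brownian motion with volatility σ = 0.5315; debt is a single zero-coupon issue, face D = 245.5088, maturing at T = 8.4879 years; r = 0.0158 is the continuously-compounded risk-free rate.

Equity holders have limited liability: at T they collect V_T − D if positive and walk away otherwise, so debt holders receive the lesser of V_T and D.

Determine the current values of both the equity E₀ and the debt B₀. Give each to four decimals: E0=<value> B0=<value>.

E0=336.4918 B0=131.5586

d₁ = [ln(V₀/D) + (r + σ²/2)T] / (σ√T)
   = [ln(468.0504/245.5088) + (0.0158 + 0.5·0.5315²)·8.4879] / (0.5315·√8.4879)
   = [0.645243 + 1.332992] / 1.548472 = 1.277540
d₂ = d₁ − σ√T = 1.277540 − 1.548472 = -0.270932
N(d₁) = 0.899294,  N(d₂) = 0.393222,  e^(−rT) = 0.874495
E₀ = V₀·N(d₁) − D·e^(−rT)·N(d₂)
   = 468.0504·0.899294 − 245.5088·0.874495·0.393222 = 336.491811
B₀ = V₀ − E₀ = 468.0504 − 336.491811 = 131.558589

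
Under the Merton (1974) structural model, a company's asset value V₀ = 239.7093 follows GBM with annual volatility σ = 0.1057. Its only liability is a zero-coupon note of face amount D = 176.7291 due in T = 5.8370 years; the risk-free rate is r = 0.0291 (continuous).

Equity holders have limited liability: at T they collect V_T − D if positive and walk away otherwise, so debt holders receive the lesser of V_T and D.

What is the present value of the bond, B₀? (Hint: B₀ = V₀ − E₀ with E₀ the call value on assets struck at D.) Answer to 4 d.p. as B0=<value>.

B0=148.5315

d₁ = [ln(V₀/D) + (r + σ²/2)T] / (σ√T)
   = [ln(239.7093/176.7291) + (0.0291 + 0.5·0.1057²)·5.8370] / (0.1057·√5.8370)
   = [0.304809 + 0.202464] / 0.255370 = 1.986422
d₂ = d₁ − σ√T = 1.986422 − 0.255370 = 1.731052
N(d₁) = 0.976507,  N(d₂) = 0.958279,  e^(−rT) = 0.843786
E₀ = V₀·N(d₁) − D·e^(−rT)·N(d₂)
   = 239.7093·0.976507 − 176.7291·0.843786·0.958279 = 91.177794
B₀ = V₀ − E₀ = 239.7093 − 91.177794 = 148.531506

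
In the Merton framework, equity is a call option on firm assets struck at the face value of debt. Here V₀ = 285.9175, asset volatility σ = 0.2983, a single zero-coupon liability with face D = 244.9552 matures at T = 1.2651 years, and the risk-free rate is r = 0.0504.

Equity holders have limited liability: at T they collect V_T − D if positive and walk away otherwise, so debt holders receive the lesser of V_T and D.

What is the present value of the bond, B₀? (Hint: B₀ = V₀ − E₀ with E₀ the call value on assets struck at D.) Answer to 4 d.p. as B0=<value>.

B0=216.5842

d₁ = [ln(V₀/D) + (r + σ²/2)T] / (σ√T)
   = [ln(285.9175/244.9552) + (0.0504 + 0.5·0.2983²)·1.2651] / (0.2983·√1.2651)
   = [0.154628 + 0.120047] / 0.335518 = 0.818660
d₂ = d₁ − σ√T = 0.818660 − 0.335518 = 0.483142
N(d₁) = 0.793510,  N(d₂) = 0.685503,  e^(−rT) = 0.938229
E₀ = V₀·N(d₁) − D·e^(−rT)·N(d₂)
   = 285.9175·0.793510 − 244.9552·0.938229·0.685503 = 69.333311
B₀ = V₀ − E₀ = 285.9175 − 69.333311 = 216.584189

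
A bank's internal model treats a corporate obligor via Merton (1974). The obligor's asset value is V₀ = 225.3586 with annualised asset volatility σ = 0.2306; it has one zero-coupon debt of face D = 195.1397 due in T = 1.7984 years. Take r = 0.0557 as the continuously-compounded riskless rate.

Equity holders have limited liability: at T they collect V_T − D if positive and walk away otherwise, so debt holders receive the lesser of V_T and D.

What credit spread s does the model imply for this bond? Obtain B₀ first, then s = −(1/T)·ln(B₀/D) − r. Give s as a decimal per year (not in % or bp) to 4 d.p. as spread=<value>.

d₁ = [ln(V₀/D) + (r + σ²/2)T] / (σ√T)
   = [ln(225.3586/195.1397) + (0.0557 + 0.5·0.2306²)·1.7984] / (0.2306·√1.7984)
   = [0.143977 + 0.147987] / 0.309245 = 0.944120
d₂ = d₁ − σ√T = 0.944120 − 0.309245 = 0.634875
N(d₁) = 0.827446,  N(d₂) = 0.737245,  e^(−rT) = 0.904683
E₀ = V₀·N(d₁) − D·e^(−rT)·N(d₂)
   = 225.3586·0.827446 − 195.1397·0.904683·0.737245 = 56.319132
B₀ = V₀ − E₀ = 225.3586 − 56.319132 = 169.039468
spread = −(1/T)·ln(B₀/D) − r = −(1/1.7984)·ln(169.039468/195.1397) − 0.0557 = 0.02413957

spread=0.0241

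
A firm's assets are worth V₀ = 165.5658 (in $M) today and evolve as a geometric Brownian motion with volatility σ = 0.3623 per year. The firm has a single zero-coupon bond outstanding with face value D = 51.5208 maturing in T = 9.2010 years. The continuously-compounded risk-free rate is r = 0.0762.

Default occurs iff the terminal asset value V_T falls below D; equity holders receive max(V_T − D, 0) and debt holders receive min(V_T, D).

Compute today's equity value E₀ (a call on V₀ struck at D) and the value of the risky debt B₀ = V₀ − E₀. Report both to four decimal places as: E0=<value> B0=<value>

E0=141.1768 B0=24.3890

d₁ = [ln(V₀/D) + (r + σ²/2)T] / (σ√T)
   = [ln(165.5658/51.5208) + (0.0762 + 0.5·0.3623²)·9.2010] / (0.3623·√9.2010)
   = [1.167383 + 1.304984] / 1.098970 = 2.249713
d₂ = d₁ − σ√T = 2.249713 − 1.098970 = 1.150743
N(d₁) = 0.987766,  N(d₂) = 0.875081,  e^(−rT) = 0.496031
E₀ = V₀·N(d₁) − D·e^(−rT)·N(d₂)
   = 165.5658·0.987766 − 51.5208·0.496031·0.875081 = 141.176827
B₀ = V₀ − E₀ = 165.5658 − 141.176827 = 24.388973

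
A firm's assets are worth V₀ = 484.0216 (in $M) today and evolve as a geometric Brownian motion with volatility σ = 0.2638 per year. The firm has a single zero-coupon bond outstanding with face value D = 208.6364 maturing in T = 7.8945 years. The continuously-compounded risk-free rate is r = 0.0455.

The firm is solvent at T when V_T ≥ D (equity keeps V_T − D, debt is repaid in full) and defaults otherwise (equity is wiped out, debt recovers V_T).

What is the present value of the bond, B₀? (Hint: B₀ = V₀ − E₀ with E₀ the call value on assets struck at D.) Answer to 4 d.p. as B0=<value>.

d₁ = [ln(V₀/D) + (r + σ²/2)T] / (σ√T)
   = [ln(484.0216/208.6364) + (0.0455 + 0.5·0.2638²)·7.8945] / (0.2638·√7.8945)
   = [0.841537 + 0.633891] / 0.741203 = 1.990585
d₂ = d₁ − σ√T = 1.990585 − 0.741203 = 1.249382
N(d₁) = 0.976737,  N(d₂) = 0.894237,  e^(−rT) = 0.698235
E₀ = V₀·N(d₁) − D·e^(−rT)·N(d₂)
   = 484.0216·0.976737 − 208.6364·0.698235·0.894237 = 342.491680
B₀ = V₀ − E₀ = 484.0216 − 342.491680 = 141.529920

B0=141.5299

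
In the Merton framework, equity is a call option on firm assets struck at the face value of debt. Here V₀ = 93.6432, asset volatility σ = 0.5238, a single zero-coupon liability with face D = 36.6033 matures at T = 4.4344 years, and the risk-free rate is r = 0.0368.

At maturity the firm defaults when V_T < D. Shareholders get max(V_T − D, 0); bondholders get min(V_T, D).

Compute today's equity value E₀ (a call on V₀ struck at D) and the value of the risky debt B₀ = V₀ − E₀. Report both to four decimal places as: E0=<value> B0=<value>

d₁ = [ln(V₀/D) + (r + σ²/2)T] / (σ√T)
   = [ln(93.6432/36.6033) + (0.0368 + 0.5·0.5238²)·4.4344] / (0.5238·√4.4344)
   = [0.939353 + 0.771511] / 1.103019 = 1.551075
d₂ = d₁ − σ√T = 1.551075 − 1.103019 = 0.448056
N(d₁) = 0.939558,  N(d₂) = 0.672944,  e^(−rT) = 0.849433
E₀ = V₀·N(d₁) − D·e^(−rT)·N(d₂)
   = 93.6432·0.939558 − 36.6033·0.849433·0.672944 = 67.060026
B₀ = V₀ − E₀ = 93.6432 − 67.060026 = 26.583174

E0=67.0600 B0=26.5832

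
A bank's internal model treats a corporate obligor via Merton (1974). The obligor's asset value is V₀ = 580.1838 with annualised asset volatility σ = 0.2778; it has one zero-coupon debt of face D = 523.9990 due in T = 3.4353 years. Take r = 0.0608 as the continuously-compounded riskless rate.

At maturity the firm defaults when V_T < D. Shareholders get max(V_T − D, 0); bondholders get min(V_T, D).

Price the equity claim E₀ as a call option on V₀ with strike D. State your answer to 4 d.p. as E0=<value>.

E0=197.0924

d₁ = [ln(V₀/D) + (r + σ²/2)T] / (σ√T)
   = [ln(580.1838/523.9990) + (0.0608 + 0.5·0.2778²)·3.4353] / (0.2778·√3.4353)
   = [0.101855 + 0.341422] / 0.514890 = 0.860916
d₂ = d₁ − σ√T = 0.860916 − 0.514890 = 0.346026
N(d₁) = 0.805358,  N(d₂) = 0.635338,  e^(−rT) = 0.811504
E₀ = V₀·N(d₁) − D·e^(−rT)·N(d₂)
   = 580.1838·0.805358 − 523.9990·0.811504·0.635338 = 197.092445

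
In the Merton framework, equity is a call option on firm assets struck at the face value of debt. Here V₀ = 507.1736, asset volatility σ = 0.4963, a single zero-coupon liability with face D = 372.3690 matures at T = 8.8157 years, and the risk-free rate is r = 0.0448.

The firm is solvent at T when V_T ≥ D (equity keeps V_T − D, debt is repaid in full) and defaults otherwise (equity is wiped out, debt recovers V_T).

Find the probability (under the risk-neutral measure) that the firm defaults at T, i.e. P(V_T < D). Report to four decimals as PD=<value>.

PD=0.6022

d₁ = [ln(V₀/D) + (r + σ²/2)T] / (σ√T)
   = [ln(507.1736/372.3690) + (0.0448 + 0.5·0.4963²)·8.8157] / (0.4963·√8.8157)
   = [0.308968 + 1.480657] / 1.473576 = 1.214477
d₂ = d₁ − σ√T = 1.214477 − 1.473576 = -0.259099
risk-neutral PD = N(−d₂) = N(0.259099) = 0.602221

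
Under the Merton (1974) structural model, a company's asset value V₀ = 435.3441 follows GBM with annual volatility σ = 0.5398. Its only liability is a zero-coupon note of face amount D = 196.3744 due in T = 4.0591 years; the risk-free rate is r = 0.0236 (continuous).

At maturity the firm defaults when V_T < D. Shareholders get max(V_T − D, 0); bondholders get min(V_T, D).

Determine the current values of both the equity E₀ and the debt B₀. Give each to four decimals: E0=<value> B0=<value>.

d₁ = [ln(V₀/D) + (r + σ²/2)T] / (σ√T)
   = [ln(435.3441/196.3744) + (0.0236 + 0.5·0.5398²)·4.0591] / (0.5398·√4.0591)
   = [0.796114 + 0.687173] / 1.087546 = 1.363884
d₂ = d₁ − σ√T = 1.363884 − 1.087546 = 0.276338
N(d₁) = 0.913698,  N(d₂) = 0.608856,  e^(−rT) = 0.908650
E₀ = V₀·N(d₁) − D·e^(−rT)·N(d₂)
   = 435.3441·0.913698 − 196.3744·0.908650·0.608856 = 289.131436
B₀ = V₀ − E₀ = 435.3441 − 289.131436 = 146.212664

E0=289.1314 B0=146.2127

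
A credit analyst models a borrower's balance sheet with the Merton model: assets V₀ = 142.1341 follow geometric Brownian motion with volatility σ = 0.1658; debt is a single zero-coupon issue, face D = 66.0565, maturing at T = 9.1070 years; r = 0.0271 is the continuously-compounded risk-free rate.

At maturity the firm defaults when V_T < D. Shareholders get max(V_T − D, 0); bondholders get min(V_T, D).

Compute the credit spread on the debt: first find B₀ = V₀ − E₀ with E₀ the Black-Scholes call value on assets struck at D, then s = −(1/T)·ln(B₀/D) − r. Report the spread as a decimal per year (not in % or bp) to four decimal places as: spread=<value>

d₁ = [ln(V₀/D) + (r + σ²/2)T] / (σ√T)
   = [ln(142.1341/66.0565) + (0.0271 + 0.5·0.1658²)·9.1070] / (0.1658·√9.1070)
   = [0.766261 + 0.371974] / 0.500348 = 2.274885
d₂ = d₁ − σ√T = 2.274885 − 0.500348 = 1.774537
N(d₁) = 0.988544,  N(d₂) = 0.962013,  e^(−rT) = 0.781297
E₀ = V₀·N(d₁) − D·e^(−rT)·N(d₂)
   = 142.1341·0.988544 − 66.0565·0.781297·0.962013 = 90.856506
B₀ = V₀ − E₀ = 142.1341 − 90.856506 = 51.277594
spread = −(1/T)·ln(B₀/D) − r = −(1/9.1070)·ln(51.277594/66.0565) − 0.0271 = 0.00070900

spread=0.0007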